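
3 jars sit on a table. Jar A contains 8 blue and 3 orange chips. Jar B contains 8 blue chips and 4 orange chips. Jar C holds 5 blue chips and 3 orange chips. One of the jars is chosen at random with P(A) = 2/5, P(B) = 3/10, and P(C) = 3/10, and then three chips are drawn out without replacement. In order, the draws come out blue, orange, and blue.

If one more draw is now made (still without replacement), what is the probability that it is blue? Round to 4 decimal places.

0.6788

Compute the likelihood of the observed sequence for each case: P(data | jar A) = (8/11)(3/10)(7/9) = 0.1697; P(data | jar B) = (8/12)(4/11)(7/10) = 0.1697; P(data | jar C) = (5/8)(3/7)(4/6) = 0.17857.
Multiplying each by its prior: 2/5 · 0.1697 = 0.067879, 3/10 · 0.1697 = 0.050909, 3/10 · 0.17857 = 0.053571; with total 0.17236.
The posterior is then P(jar A | data) = 0.39382, P(jar B | data) = 0.29537, P(jar C | data) = 0.31081.
Averaging over the posterior, P(blue next | data) = (3/4)(0.39382) + (2/3)(0.29537) + (3/5)(0.31081) = 0.67876.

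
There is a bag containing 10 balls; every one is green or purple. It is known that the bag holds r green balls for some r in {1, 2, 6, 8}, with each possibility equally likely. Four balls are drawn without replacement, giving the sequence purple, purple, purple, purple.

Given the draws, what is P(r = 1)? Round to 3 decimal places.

Compute the likelihood of the observed sequence for each case: P(data | r = 1) = (9/10)(8/9)(7/8)(6/7) = 3/5; P(data | r = 2) = (8/10)(7/9)(6/8)(5/7) = 1/3; P(data | r = 6) = (4/10)(3/9)(2/8)(1/7) = 1/210; P(data | r = 8) = (2/10)(1/9)(0/8) = 0.
Weighting by the prior gives 1/4 · 3/5 = 3/20, 1/4 · 1/3 = 1/12, 1/4 · 1/210 = 1/840, 1/4 · 0 = 0; with total 197/840.
By Bayes' rule, P(r = 1 | data) = (3/20) / (197/840) = 126/197.

0.640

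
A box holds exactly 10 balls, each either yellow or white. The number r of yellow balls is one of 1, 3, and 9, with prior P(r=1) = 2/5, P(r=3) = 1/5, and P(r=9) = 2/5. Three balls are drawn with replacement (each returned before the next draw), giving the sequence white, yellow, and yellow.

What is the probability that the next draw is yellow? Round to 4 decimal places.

0.6852

Under each hypothesis, the probability of the observed sequence is: P(data | r = 1) = (9/10)(1/10)(1/10) = 0.009; P(data | r = 3) = (7/10)(3/10)(3/10) = 0.063; P(data | r = 9) = (1/10)(9/10)(9/10) = 0.081.
Weighting by the prior gives 2/5 · 0.009 = 0.0036, 1/5 · 0.063 = 0.0126, 2/5 · 0.081 = 0.0324; summing to 0.0486.
The posterior is then P(r = 1 | data) = 0.074074, P(r = 3 | data) = 0.25926, P(r = 9 | data) = 0.66667.
So P(yellow next | data) = Σ P(yellow next | H) P(H | data) = (1/10)(0.074074) + (3/10)(0.25926) + (9/10)(0.66667) = 0.68519.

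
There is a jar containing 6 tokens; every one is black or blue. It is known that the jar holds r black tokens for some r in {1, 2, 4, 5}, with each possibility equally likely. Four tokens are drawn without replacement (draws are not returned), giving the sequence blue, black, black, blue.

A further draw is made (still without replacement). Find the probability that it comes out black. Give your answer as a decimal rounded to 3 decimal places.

The likelihood of the observed sequence under each hypothesis: P(data | r = 1) = (5/6)(1/5)(0/4) = 0; P(data | r = 2) = (4/6)(2/5)(1/4)(3/3) = 1/15; P(data | r = 4) = (2/6)(4/5)(3/4)(1/3) = 1/15; P(data | r = 5) = (1/6)(5/5)(4/4)(0/3) = 0.
Multiplying each by its prior: 1/4 · 0 = 0, 1/4 · 1/15 = 1/60, 1/4 · 1/15 = 1/60, 1/4 · 0 = 0; these sum to 1/30.
Dividing through by the total gives posterior P(r = 1 | data) = 0, P(r = 2 | data) = 1/2, P(r = 4 | data) = 1/2, P(r = 5 | data) = 0.
Averaging over the posterior, P(black next | data) = (0)(1/2) + (1)(1/2) = 1/2.

0.500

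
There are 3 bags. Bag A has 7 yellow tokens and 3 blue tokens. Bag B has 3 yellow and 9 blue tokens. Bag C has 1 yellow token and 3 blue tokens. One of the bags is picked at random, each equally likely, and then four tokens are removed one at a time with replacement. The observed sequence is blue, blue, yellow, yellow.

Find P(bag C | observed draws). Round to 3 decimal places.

Under each hypothesis, the probability of the observed sequence is: P(data | bag A) = (3/10)(3/10)(7/10)(7/10) = 0.0441; P(data | bag B) = (9/12)(9/12)(3/12)(3/12) = 0.035156; P(data | bag C) = (3/4)(3/4)(1/4)(1/4) = 0.035156.
The prior-weighted likelihoods are 1/3 · 0.0441 = 0.0147, 1/3 · 0.035156 = 0.011719, 1/3 · 0.035156 = 0.011719; with total 0.038137.
Therefore the posterior P(bag C | data) = (0.011719) / (0.038137) = 0.30728.

0.307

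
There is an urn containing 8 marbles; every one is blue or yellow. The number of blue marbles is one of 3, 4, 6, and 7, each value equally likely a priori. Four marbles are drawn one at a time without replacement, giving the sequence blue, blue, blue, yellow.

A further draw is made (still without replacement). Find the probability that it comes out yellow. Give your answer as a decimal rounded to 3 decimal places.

Under each hypothesis, the probability of the observed sequence is: P(data | r = 3) = (3/8)(2/7)(1/6)(5/5) = 1/56; P(data | r = 4) = (4/8)(3/7)(2/6)(4/5) = 2/35; P(data | r = 6) = (6/8)(5/7)(4/6)(2/5) = 1/7; P(data | r = 7) = (7/8)(6/7)(5/6)(1/5) = 1/8.
Multiplying each by its prior: 1/4 · 1/56 = 1/224, 1/4 · 2/35 = 1/70, 1/4 · 1/7 = 1/28, 1/4 · 1/8 = 1/32; these sum to 3/35.
Dividing through by the total gives posterior P(r = 3 | data) = 5/96, P(r = 4 | data) = 1/6, P(r = 6 | data) = 5/12, P(r = 7 | data) = 35/96.
The predictive probability is P(yellow next | data) = (1)(5/96) + (3/4)(1/6) + (1/4)(5/12) + (0)(35/96) = 9/32.

0.281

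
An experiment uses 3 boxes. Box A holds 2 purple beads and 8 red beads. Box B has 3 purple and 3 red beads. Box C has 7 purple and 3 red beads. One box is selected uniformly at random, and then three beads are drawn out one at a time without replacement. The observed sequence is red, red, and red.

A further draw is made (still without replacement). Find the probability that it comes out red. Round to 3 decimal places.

0.635

Under each hypothesis, the probability of the observed sequence is: P(data | box A) = (8/10)(7/9)(6/8) = 7/15; P(data | box B) = (3/6)(2/5)(1/4) = 1/20; P(data | box C) = (3/10)(2/9)(1/8) = 1/120.
Multiplying each by its prior: 1/3 · 7/15 = 7/45, 1/3 · 1/20 = 1/60, 1/3 · 1/120 = 1/360; these sum to 7/40.
Dividing through by the total gives posterior P(box A | data) = 8/9, P(box B | data) = 2/21, P(box C | data) = 1/63.
The predictive probability is P(red next | data) = (5/7)(8/9) + (0)(2/21) + (0)(1/63) = 40/63.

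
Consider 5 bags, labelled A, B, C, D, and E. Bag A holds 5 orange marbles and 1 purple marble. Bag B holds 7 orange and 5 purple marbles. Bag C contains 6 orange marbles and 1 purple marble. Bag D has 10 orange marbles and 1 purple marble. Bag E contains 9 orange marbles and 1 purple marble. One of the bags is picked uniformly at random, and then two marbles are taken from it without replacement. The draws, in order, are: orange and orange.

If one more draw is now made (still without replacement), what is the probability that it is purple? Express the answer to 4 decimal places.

Compute the likelihood of the observed sequence for each case: P(data | bag A) = (5/6)(4/5) = 0.66667; P(data | bag B) = (7/12)(6/11) = 0.31818; P(data | bag C) = (6/7)(5/6) = 0.71429; P(data | bag D) = (10/11)(9/10) = 0.81818; P(data | bag E) = (9/10)(8/9) = 0.8.
Weighting by the prior gives 1/5 · 0.66667 = 0.13333, 1/5 · 0.31818 = 0.063636, 1/5 · 0.71429 = 0.14286, 1/5 · 0.81818 = 0.16364, 1/5 · 0.8 = 0.16; with total 0.66346.
The posterior is then P(bag A | data) = 0.20097, P(bag B | data) = 0.095915, P(bag C | data) = 0.21532, P(bag D | data) = 0.24664, P(bag E | data) = 0.24116.
Averaging over the posterior, P(purple next | data) = (1/4)(0.20097) + (1/2)(0.095915) + (1/5)(0.21532) + (1/9)(0.24664) + (1/8)(0.24116) = 0.19881.

0.1988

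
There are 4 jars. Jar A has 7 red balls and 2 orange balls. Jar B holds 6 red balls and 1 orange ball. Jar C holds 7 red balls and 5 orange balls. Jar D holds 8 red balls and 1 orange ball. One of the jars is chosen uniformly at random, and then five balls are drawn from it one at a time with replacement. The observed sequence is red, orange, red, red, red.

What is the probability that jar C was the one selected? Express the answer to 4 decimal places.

For each hypothesis, P(data | H) works out to: P(data | jar A) = (7/9)(2/9)(7/9)(7/9)(7/9) = 0.081322; P(data | jar B) = (6/7)(1/7)(6/7)(6/7)(6/7) = 0.077111; P(data | jar C) = (7/12)(5/12)(7/12)(7/12)(7/12) = 0.048245; P(data | jar D) = (8/9)(1/9)(8/9)(8/9)(8/9) = 0.069366.
The prior-weighted likelihoods are 1/4 · 0.081322 = 0.020331, 1/4 · 0.077111 = 0.019278, 1/4 · 0.048245 = 0.012061, 1/4 · 0.069366 = 0.017342; with total 0.069011.
Therefore the posterior P(jar C | data) = (0.012061) / (0.069011) = 0.17477.

0.1748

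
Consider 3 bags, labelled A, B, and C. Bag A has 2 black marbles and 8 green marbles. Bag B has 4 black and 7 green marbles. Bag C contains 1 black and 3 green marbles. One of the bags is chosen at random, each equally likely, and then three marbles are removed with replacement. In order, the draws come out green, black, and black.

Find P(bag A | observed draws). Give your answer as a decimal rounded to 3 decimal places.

Compute the likelihood of the observed sequence for each case: P(data | bag A) = (8/10)(2/10)(2/10) = 0.032; P(data | bag B) = (7/11)(4/11)(4/11) = 0.084147; P(data | bag C) = (3/4)(1/4)(1/4) = 0.046875.
The prior-weighted likelihoods are 1/3 · 0.032 = 0.010667, 1/3 · 0.084147 = 0.028049, 1/3 · 0.046875 = 0.015625; summing to 0.054341.
By Bayes' rule, P(bag A | data) = (0.010667) / (0.054341) = 0.19629.

0.196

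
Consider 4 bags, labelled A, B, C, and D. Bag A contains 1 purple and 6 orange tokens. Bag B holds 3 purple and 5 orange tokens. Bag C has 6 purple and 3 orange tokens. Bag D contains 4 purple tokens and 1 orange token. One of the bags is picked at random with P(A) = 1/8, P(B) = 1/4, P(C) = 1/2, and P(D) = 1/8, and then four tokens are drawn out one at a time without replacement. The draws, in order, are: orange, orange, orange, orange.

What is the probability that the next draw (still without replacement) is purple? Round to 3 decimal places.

0.438

Under each hypothesis, the probability of the observed sequence is: P(data | bag A) = (6/7)(5/6)(4/5)(3/4) = 3/7; P(data | bag B) = (5/8)(4/7)(3/6)(2/5) = 1/14; P(data | bag C) = (3/9)(2/8)(1/7)(0/6) = 0; P(data | bag D) = (1/5)(0/4) = 0.
Weighting by the prior gives 1/8 · 3/7 = 3/56, 1/4 · 1/14 = 1/56, 1/2 · 0 = 0, 1/8 · 0 = 0; summing to 1/14.
Normalising, the posterior is P(bag A | data) = 3/4, P(bag B | data) = 1/4, P(bag C | data) = 0, P(bag D | data) = 0.
So P(purple next | data) = Σ P(purple next | H) P(H | data) = (1/3)(3/4) + (3/4)(1/4) = 7/16.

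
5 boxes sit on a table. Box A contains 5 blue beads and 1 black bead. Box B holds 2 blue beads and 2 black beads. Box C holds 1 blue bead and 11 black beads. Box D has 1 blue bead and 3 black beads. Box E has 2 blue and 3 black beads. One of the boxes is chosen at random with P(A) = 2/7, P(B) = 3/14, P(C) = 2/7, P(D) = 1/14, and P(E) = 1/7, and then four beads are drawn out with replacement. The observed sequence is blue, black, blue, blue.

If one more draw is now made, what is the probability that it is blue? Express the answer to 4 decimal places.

0.6764

For each hypothesis, P(data | H) works out to: P(data | box A) = (5/6)(1/6)(5/6)(5/6) = 0.096451; P(data | box B) = (2/4)(2/4)(2/4)(2/4) = 0.0625; P(data | box C) = (1/12)(11/12)(1/12)(1/12) = 0.00053048; P(data | box D) = (1/4)(3/4)(1/4)(1/4) = 0.011719; P(data | box E) = (2/5)(3/5)(2/5)(2/5) = 0.0384.
Multiplying each by its prior: 2/7 · 0.096451 = 0.027557, 3/14 · 0.0625 = 0.013393, 2/7 · 0.00053048 = 0.00015157, 1/14 · 0.011719 = 0.00083705, 1/7 · 0.0384 = 0.0054857; summing to 0.047425.
Dividing through by the total gives posterior P(box A | data) = 0.58108, P(box B | data) = 0.2824, P(box C | data) = 0.0031959, P(box D | data) = 0.01765, P(box E | data) = 0.11567.
Averaging over the posterior, P(blue next | data) = (5/6)(0.58108) + (1/2)(0.2824) + (1/12)(0.0031959) + (1/4)(0.01765) + (2/5)(0.11567) = 0.67638.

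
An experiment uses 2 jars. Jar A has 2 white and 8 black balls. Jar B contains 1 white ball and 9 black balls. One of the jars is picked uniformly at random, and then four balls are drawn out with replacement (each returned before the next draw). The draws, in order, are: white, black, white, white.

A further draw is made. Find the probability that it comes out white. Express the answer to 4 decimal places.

Compute the likelihood of the observed sequence for each case: P(data | jar A) = (2/10)(8/10)(2/10)(2/10) = 0.0064; P(data | jar B) = (1/10)(9/10)(1/10)(1/10) = 0.0009.
Multiplying each by its prior: 1/2 · 0.0064 = 0.0032, 1/2 · 0.0009 = 0.00045; with total 0.00365.
Dividing through by the total gives posterior P(jar A | data) = 0.87671, P(jar B | data) = 0.12329.
Averaging over the posterior, P(white next | data) = (1/5)(0.87671) + (1/10)(0.12329) = 0.18767.

0.1877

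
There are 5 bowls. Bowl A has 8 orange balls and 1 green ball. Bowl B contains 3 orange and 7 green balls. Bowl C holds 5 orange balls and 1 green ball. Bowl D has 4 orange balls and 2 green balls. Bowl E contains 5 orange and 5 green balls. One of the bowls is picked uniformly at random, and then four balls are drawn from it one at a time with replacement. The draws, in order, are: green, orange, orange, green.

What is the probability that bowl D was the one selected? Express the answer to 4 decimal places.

The likelihood of the observed sequence under each hypothesis: P(data | bowl A) = (1/9)(8/9)(8/9)(1/9) = 0.0097546; P(data | bowl B) = (7/10)(3/10)(3/10)(7/10) = 0.0441; P(data | bowl C) = (1/6)(5/6)(5/6)(1/6) = 0.01929; P(data | bowl D) = (2/6)(4/6)(4/6)(2/6) = 0.049383; P(data | bowl E) = (5/10)(5/10)(5/10)(5/10) = 0.0625.
The prior-weighted likelihoods are 1/5 · 0.0097546 = 0.0019509, 1/5 · 0.0441 = 0.00882, 1/5 · 0.01929 = 0.003858, 1/5 · 0.049383 = 0.0098765, 1/5 · 0.0625 = 0.0125; summing to 0.037005.
By Bayes' rule, P(bowl D | data) = (0.0098765) / (0.037005) = 0.26689.

0.2669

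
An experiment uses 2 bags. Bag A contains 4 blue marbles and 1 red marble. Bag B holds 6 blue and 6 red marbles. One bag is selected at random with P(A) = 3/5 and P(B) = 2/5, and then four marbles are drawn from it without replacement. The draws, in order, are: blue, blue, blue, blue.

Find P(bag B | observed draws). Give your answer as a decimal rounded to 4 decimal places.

Compute the likelihood of the observed sequence for each case: P(data | bag A) = (4/5)(3/4)(2/3)(1/2) = 1/5; P(data | bag B) = (6/12)(5/11)(4/10)(3/9) = 1/33.
Multiplying each by its prior: 3/5 · 1/5 = 3/25, 2/5 · 1/33 = 2/165; with total 109/825.
Hence P(bag B | data) = (2/165) / (109/825) = 10/109.

0.0917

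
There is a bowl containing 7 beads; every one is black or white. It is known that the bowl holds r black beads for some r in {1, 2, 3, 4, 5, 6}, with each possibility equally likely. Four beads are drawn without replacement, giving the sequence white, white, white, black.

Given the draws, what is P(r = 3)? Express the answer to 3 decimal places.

0.214

Under each hypothesis, the probability of the observed sequence is: P(data | r = 1) = (6/7)(5/6)(4/5)(1/4) = 1/7; P(data | r = 2) = (5/7)(4/6)(3/5)(2/4) = 1/7; P(data | r = 3) = (4/7)(3/6)(2/5)(3/4) = 3/35; P(data | r = 4) = (3/7)(2/6)(1/5)(4/4) = 1/35; P(data | r = 5) = (2/7)(1/6)(0/5) = 0; P(data | r = 6) = (1/7)(0/6) = 0.
Weighting by the prior gives 1/6 · 1/7 = 1/42, 1/6 · 1/7 = 1/42, 1/6 · 3/35 = 1/70, 1/6 · 1/35 = 1/210, 1/6 · 0 = 0, 1/6 · 0 = 0; with total 1/15.
Therefore the posterior P(r = 3 | data) = (1/70) / (1/15) = 3/14.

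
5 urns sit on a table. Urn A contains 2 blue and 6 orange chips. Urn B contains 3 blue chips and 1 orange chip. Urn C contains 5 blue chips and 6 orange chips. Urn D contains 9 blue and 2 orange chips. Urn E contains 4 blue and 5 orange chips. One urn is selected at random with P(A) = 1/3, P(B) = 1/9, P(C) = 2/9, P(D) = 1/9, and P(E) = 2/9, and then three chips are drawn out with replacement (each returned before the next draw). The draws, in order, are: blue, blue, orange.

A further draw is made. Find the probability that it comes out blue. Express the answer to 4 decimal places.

0.5192

Compute the likelihood of the observed sequence for each case: P(data | urn A) = (2/8)(2/8)(6/8) = 0.046875; P(data | urn B) = (3/4)(3/4)(1/4) = 0.14062; P(data | urn C) = (5/11)(5/11)(6/11) = 0.1127; P(data | urn D) = (9/11)(9/11)(2/11) = 0.12171; P(data | urn E) = (4/9)(4/9)(5/9) = 0.10974.
Weighting by the prior gives 1/3 · 0.046875 = 0.015625, 1/9 · 0.14062 = 0.015625, 2/9 · 0.1127 = 0.025044, 1/9 · 0.12171 = 0.013524, 2/9 · 0.10974 = 0.024387; summing to 0.094204.
The posterior is then P(urn A | data) = 0.16586, P(urn B | data) = 0.16586, P(urn C | data) = 0.26585, P(urn D | data) = 0.14356, P(urn E | data) = 0.25887.
Averaging over the posterior, P(blue next | data) = (1/4)(0.16586) + (3/4)(0.16586) + (5/11)(0.26585) + (9/11)(0.14356) + (4/9)(0.25887) = 0.51921.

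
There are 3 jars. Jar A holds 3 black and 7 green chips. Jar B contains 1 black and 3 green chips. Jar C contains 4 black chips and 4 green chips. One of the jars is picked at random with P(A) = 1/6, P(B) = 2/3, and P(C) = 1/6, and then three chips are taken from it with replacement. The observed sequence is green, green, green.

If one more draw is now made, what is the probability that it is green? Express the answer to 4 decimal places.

The likelihood of the observed sequence under each hypothesis: P(data | jar A) = (7/10)(7/10)(7/10) = 0.343; P(data | jar B) = (3/4)(3/4)(3/4) = 0.42188; P(data | jar C) = (4/8)(4/8)(4/8) = 0.125.
The prior-weighted likelihoods are 1/6 · 0.343 = 0.057167, 2/3 · 0.42188 = 0.28125, 1/6 · 0.125 = 0.020833; summing to 0.35925.
The posterior is then P(jar A | data) = 0.15913, P(jar B | data) = 0.78288, P(jar C | data) = 0.057991.
The predictive probability is P(green next | data) = (7/10)(0.15913) + (3/4)(0.78288) + (1/2)(0.057991) = 0.72755.

0.7275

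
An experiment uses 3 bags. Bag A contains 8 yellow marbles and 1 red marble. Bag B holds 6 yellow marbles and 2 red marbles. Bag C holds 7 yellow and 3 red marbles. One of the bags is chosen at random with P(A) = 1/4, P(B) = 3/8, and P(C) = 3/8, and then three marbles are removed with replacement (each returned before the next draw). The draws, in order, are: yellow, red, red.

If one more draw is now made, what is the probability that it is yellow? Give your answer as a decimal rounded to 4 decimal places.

0.7318

For each hypothesis, P(data | H) works out to: P(data | bag A) = (8/9)(1/9)(1/9) = 0.010974; P(data | bag B) = (6/8)(2/8)(2/8) = 0.046875; P(data | bag C) = (7/10)(3/10)(3/10) = 0.063.
The prior-weighted likelihoods are 1/4 · 0.010974 = 0.0027435, 3/8 · 0.046875 = 0.017578, 3/8 · 0.063 = 0.023625; summing to 0.043947.
Normalising, the posterior is P(bag A | data) = 0.062428, P(bag B | data) = 0.39999, P(bag C | data) = 0.53758.
Averaging over the posterior, P(yellow next | data) = (8/9)(0.062428) + (3/4)(0.39999) + (7/10)(0.53758) = 0.73179.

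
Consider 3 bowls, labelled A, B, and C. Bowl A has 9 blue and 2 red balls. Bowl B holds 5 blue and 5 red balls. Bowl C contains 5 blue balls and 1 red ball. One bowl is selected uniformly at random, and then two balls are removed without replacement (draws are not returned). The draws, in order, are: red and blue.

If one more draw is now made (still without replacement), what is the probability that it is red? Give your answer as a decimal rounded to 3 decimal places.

For each hypothesis, P(data | H) works out to: P(data | bowl A) = (2/11)(9/10) = 0.16364; P(data | bowl B) = (5/10)(5/9) = 0.27778; P(data | bowl C) = (1/6)(5/5) = 0.16667.
Multiplying each by its prior: 1/3 · 0.16364 = 0.054545, 1/3 · 0.27778 = 0.092593, 1/3 · 0.16667 = 0.055556; summing to 0.20269.
Dividing through by the total gives posterior P(bowl A | data) = 0.2691, P(bowl B | data) = 0.45681, P(bowl C | data) = 0.27409.
The predictive probability is P(red next | data) = (1/9)(0.2691) + (1/2)(0.45681) + (0)(0.27409) = 0.25831.

0.258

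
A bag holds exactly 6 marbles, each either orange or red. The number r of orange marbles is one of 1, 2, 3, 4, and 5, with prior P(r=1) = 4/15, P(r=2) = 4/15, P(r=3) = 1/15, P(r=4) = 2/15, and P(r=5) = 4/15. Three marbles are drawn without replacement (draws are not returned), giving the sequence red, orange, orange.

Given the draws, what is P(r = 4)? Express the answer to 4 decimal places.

For each hypothesis, P(data | H) works out to: P(data | r = 1) = (5/6)(1/5)(0/4) = 0; P(data | r = 2) = (4/6)(2/5)(1/4) = 1/15; P(data | r = 3) = (3/6)(3/5)(2/4) = 3/20; P(data | r = 4) = (2/6)(4/5)(3/4) = 1/5; P(data | r = 5) = (1/6)(5/5)(4/4) = 1/6.
The prior-weighted likelihoods are 4/15 · 0 = 0, 4/15 · 1/15 = 4/225, 1/15 · 3/20 = 1/100, 2/15 · 1/5 = 2/75, 4/15 · 1/6 = 2/45; with total 89/900.
By Bayes' rule, P(r = 4 | data) = (2/75) / (89/900) = 24/89.

0.2697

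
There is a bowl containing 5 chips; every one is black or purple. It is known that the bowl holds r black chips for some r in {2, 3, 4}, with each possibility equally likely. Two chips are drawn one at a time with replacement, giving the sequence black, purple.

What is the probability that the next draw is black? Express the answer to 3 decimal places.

0.575

Compute the likelihood of the observed sequence for each case: P(data | r = 2) = (2/5)(3/5) = 6/25; P(data | r = 3) = (3/5)(2/5) = 6/25; P(data | r = 4) = (4/5)(1/5) = 4/25.
Multiplying each by its prior: 1/3 · 6/25 = 2/25, 1/3 · 6/25 = 2/25, 1/3 · 4/25 = 4/75; summing to 16/75.
The posterior is then P(r = 2 | data) = 3/8, P(r = 3 | data) = 3/8, P(r = 4 | data) = 1/4.
The predictive probability is P(black next | data) = (2/5)(3/8) + (3/5)(3/8) + (4/5)(1/4) = 23/40.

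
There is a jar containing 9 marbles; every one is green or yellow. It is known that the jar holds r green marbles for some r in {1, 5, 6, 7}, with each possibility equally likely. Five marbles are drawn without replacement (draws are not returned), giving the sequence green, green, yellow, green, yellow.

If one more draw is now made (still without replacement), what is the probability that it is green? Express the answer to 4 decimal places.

0.7097

The likelihood of the observed sequence under each hypothesis: P(data | r = 1) = (1/9)(0/8) = 0; P(data | r = 5) = (5/9)(4/8)(4/7)(3/6)(3/5) = 0.047619; P(data | r = 6) = (6/9)(5/8)(3/7)(4/6)(2/5) = 0.047619; P(data | r = 7) = (7/9)(6/8)(2/7)(5/6)(1/5) = 0.027778.
Multiplying each by its prior: 1/4 · 0 = 0, 1/4 · 0.047619 = 0.011905, 1/4 · 0.047619 = 0.011905, 1/4 · 0.027778 = 0.0069444; summing to 0.030754.
Dividing through by the total gives posterior P(r = 1 | data) = 0, P(r = 5 | data) = 0.3871, P(r = 6 | data) = 0.3871, P(r = 7 | data) = 0.22581.
So P(green next | data) = Σ P(green next | H) P(H | data) = (1/2)(0.3871) + (3/4)(0.3871) + (1)(0.22581) = 0.70968.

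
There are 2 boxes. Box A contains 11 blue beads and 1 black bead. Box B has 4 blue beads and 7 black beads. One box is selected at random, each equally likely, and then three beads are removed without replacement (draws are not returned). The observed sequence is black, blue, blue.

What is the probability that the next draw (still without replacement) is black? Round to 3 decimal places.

0.378

For each hypothesis, P(data | H) works out to: P(data | box A) = (1/12)(11/11)(10/10) = 1/12; P(data | box B) = (7/11)(4/10)(3/9) = 14/165.
Multiplying each by its prior: 1/2 · 1/12 = 1/24, 1/2 · 14/165 = 7/165; summing to 37/440.
Dividing through by the total gives posterior P(box A | data) = 55/111, P(box B | data) = 56/111.
Averaging over the posterior, P(black next | data) = (0)(55/111) + (3/4)(56/111) = 14/37.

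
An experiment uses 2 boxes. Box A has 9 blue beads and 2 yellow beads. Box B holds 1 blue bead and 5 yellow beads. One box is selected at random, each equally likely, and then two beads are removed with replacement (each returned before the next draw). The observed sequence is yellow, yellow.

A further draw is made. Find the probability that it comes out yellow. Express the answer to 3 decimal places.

The likelihood of the observed sequence under each hypothesis: P(data | box A) = (2/11)(2/11) = 0.033058; P(data | box B) = (5/6)(5/6) = 0.69444.
The prior-weighted likelihoods are 1/2 · 0.033058 = 0.016529, 1/2 · 0.69444 = 0.34722; summing to 0.36375.
Normalising, the posterior is P(box A | data) = 0.04544, P(box B | data) = 0.95456.
Averaging over the posterior, P(yellow next | data) = (2/11)(0.04544) + (5/6)(0.95456) = 0.80373.

0.804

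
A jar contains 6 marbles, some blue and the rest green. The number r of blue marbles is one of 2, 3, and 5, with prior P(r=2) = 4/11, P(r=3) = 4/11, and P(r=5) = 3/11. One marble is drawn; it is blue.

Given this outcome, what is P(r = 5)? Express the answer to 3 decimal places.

The likelihood of this draw under each hypothesis: P(data | r = 2) = (2/6) = 1/3; P(data | r = 3) = (3/6) = 1/2; P(data | r = 5) = (5/6) = 5/6.
Weighting by the prior gives 4/11 · 1/3 = 4/33, 4/11 · 1/2 = 2/11, 3/11 · 5/6 = 5/22; these sum to 35/66.
Therefore the posterior P(r = 5 | data) = (5/22) / (35/66) = 3/7.

0.429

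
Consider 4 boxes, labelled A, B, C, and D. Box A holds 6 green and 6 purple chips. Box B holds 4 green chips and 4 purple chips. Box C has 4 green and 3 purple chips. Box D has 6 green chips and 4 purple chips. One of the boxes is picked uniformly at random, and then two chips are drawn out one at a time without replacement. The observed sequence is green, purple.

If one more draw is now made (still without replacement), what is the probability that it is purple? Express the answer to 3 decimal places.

Compute the likelihood of the observed sequence for each case: P(data | box A) = (6/12)(6/11) = 0.27273; P(data | box B) = (4/8)(4/7) = 0.28571; P(data | box C) = (4/7)(3/6) = 0.28571; P(data | box D) = (6/10)(4/9) = 0.26667.
The prior-weighted likelihoods are 1/4 · 0.27273 = 0.068182, 1/4 · 0.28571 = 0.071429, 1/4 · 0.28571 = 0.071429, 1/4 · 0.26667 = 0.066667; summing to 0.27771.
Dividing through by the total gives posterior P(box A | data) = 0.24552, P(box B | data) = 0.25721, P(box C | data) = 0.25721, P(box D | data) = 0.24006.
Averaging over the posterior, P(purple next | data) = (1/2)(0.24552) + (1/2)(0.25721) + (2/5)(0.25721) + (3/8)(0.24006) = 0.44427.

0.444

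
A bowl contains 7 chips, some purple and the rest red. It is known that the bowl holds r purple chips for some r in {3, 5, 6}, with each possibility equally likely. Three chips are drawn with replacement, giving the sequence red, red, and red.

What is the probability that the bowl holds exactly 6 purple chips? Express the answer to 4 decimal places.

The likelihood of the observed sequence under each hypothesis: P(data | r = 3) = (4/7)(4/7)(4/7) = 0.18659; P(data | r = 5) = (2/7)(2/7)(2/7) = 0.023324; P(data | r = 6) = (1/7)(1/7)(1/7) = 0.0029155.
Weighting by the prior gives 1/3 · 0.18659 = 0.062196, 1/3 · 0.023324 = 0.0077745, 1/3 · 0.0029155 = 0.00097182; summing to 0.070943.
So P(r = 6 | data) = (0.00097182) / (0.070943) = 0.013699.

0.0137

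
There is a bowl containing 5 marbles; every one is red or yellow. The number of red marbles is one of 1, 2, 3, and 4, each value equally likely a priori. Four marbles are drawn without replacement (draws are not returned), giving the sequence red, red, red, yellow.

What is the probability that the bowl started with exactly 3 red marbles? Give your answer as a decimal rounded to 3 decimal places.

0.333

Compute the likelihood of the observed sequence for each case: P(data | r = 1) = (1/5)(0/4) = 0; P(data | r = 2) = (2/5)(1/4)(0/3) = 0; P(data | r = 3) = (3/5)(2/4)(1/3)(2/2) = 1/10; P(data | r = 4) = (4/5)(3/4)(2/3)(1/2) = 1/5.
Weighting by the prior gives 1/4 · 0 = 0, 1/4 · 0 = 0, 1/4 · 1/10 = 1/40, 1/4 · 1/5 = 1/20; these sum to 3/40.
Hence P(r = 3 | data) = (1/40) / (3/40) = 1/3.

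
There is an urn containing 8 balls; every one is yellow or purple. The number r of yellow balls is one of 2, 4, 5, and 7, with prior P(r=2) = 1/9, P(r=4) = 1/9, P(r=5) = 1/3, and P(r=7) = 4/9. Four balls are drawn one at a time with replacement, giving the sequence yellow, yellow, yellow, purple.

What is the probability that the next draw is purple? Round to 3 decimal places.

0.270

Compute the likelihood of the observed sequence for each case: P(data | r = 2) = (2/8)(2/8)(2/8)(6/8) = 0.011719; P(data | r = 4) = (4/8)(4/8)(4/8)(4/8) = 0.0625; P(data | r = 5) = (5/8)(5/8)(5/8)(3/8) = 0.091553; P(data | r = 7) = (7/8)(7/8)(7/8)(1/8) = 0.08374.
Weighting by the prior gives 1/9 · 0.011719 = 0.0013021, 1/9 · 0.0625 = 0.0069444, 1/3 · 0.091553 = 0.030518, 4/9 · 0.08374 = 0.037218; with total 0.075982.
The posterior is then P(r = 2 | data) = 0.017137, P(r = 4 | data) = 0.091396, P(r = 5 | data) = 0.40164, P(r = 7 | data) = 0.48983.
Averaging over the posterior, P(purple next | data) = (3/4)(0.017137) + (1/2)(0.091396) + (3/8)(0.40164) + (1/8)(0.48983) = 0.27039.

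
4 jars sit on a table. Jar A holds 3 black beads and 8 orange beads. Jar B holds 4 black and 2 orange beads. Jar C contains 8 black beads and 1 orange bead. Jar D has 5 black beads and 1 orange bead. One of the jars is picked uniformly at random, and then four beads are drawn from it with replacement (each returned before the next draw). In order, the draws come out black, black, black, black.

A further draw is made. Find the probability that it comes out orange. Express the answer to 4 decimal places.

0.1677

For each hypothesis, P(data | H) works out to: P(data | jar A) = (3/11)(3/11)(3/11)(3/11) = 0.0055324; P(data | jar B) = (4/6)(4/6)(4/6)(4/6) = 0.19753; P(data | jar C) = (8/9)(8/9)(8/9)(8/9) = 0.6243; P(data | jar D) = (5/6)(5/6)(5/6)(5/6) = 0.48225.
The prior-weighted likelihoods are 1/4 · 0.0055324 = 0.0013831, 1/4 · 0.19753 = 0.049383, 1/4 · 0.6243 = 0.15607, 1/4 · 0.48225 = 0.12056; these sum to 0.3274.
Normalising, the posterior is P(jar A | data) = 0.0042245, P(jar B | data) = 0.15083, P(jar C | data) = 0.4767, P(jar D | data) = 0.36824.
Averaging over the posterior, P(orange next | data) = (8/11)(0.0042245) + (1/3)(0.15083) + (1/9)(0.4767) + (1/6)(0.36824) = 0.16769.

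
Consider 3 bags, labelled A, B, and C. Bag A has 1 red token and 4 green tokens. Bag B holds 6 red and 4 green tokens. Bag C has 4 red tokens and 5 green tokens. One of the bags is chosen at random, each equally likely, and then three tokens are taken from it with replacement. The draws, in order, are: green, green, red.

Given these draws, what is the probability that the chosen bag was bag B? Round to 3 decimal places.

0.266

Compute the likelihood of the observed sequence for each case: P(data | bag A) = (4/5)(4/5)(1/5) = 0.128; P(data | bag B) = (4/10)(4/10)(6/10) = 0.096; P(data | bag C) = (5/9)(5/9)(4/9) = 0.13717.
The prior-weighted likelihoods are 1/3 · 0.128 = 0.042667, 1/3 · 0.096 = 0.032, 1/3 · 0.13717 = 0.045725; these sum to 0.12039.
So P(bag B | data) = (0.032) / (0.12039) = 0.2658.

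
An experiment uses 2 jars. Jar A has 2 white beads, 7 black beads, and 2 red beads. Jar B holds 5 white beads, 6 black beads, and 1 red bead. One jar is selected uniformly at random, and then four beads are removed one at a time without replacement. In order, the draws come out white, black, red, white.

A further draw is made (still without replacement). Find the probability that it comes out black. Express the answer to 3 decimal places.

0.685

Compute the likelihood of the observed sequence for each case: P(data | jar A) = (2/11)(7/10)(2/9)(1/8) = 0.0035354; P(data | jar B) = (5/12)(6/11)(1/10)(4/9) = 0.010101.
The prior-weighted likelihoods are 1/2 · 0.0035354 = 0.0017677, 1/2 · 0.010101 = 0.0050505; with total 0.0068182.
Normalising, the posterior is P(jar A | data) = 0.25926, P(jar B | data) = 0.74074.
So P(black next | data) = Σ P(black next | H) P(H | data) = (6/7)(0.25926) + (5/8)(0.74074) = 0.68519.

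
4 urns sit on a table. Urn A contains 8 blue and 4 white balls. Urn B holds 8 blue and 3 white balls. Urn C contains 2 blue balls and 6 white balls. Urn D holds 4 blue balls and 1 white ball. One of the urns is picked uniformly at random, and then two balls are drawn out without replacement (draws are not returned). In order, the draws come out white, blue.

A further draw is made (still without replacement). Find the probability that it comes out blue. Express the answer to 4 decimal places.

Compute the likelihood of the observed sequence for each case: P(data | urn A) = (4/12)(8/11) = 0.24242; P(data | urn B) = (3/11)(8/10) = 0.21818; P(data | urn C) = (6/8)(2/7) = 0.21429; P(data | urn D) = (1/5)(4/4) = 0.2.
Weighting by the prior gives 1/4 · 0.24242 = 0.060606, 1/4 · 0.21818 = 0.054545, 1/4 · 0.21429 = 0.053571, 1/4 · 0.2 = 0.05; summing to 0.21872.
The posterior is then P(urn A | data) = 0.27709, P(urn B | data) = 0.24938, P(urn C | data) = 0.24493, P(urn D | data) = 0.2286.
So P(blue next | data) = Σ P(blue next | H) P(H | data) = (7/10)(0.27709) + (7/9)(0.24938) + (1/6)(0.24493) + (1)(0.2286) = 0.65735.

0.6573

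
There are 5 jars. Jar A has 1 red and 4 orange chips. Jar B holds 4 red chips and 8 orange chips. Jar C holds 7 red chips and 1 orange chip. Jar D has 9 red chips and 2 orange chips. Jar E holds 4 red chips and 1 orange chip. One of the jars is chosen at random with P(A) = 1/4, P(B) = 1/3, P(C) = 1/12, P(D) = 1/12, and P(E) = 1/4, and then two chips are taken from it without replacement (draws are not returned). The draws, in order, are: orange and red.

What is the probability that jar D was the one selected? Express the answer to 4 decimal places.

0.0666

For each hypothesis, P(data | H) works out to: P(data | jar A) = (4/5)(1/4) = 1/5; P(data | jar B) = (8/12)(4/11) = 8/33; P(data | jar C) = (1/8)(7/7) = 1/8; P(data | jar D) = (2/11)(9/10) = 9/55; P(data | jar E) = (1/5)(4/4) = 1/5.
Weighting by the prior gives 1/4 · 1/5 = 1/20, 1/3 · 8/33 = 8/99, 1/12 · 1/8 = 1/96, 1/12 · 9/55 = 3/220, 1/4 · 1/5 = 1/20; summing to 59/288.
So P(jar D | data) = (3/220) / (59/288) = 216/3245.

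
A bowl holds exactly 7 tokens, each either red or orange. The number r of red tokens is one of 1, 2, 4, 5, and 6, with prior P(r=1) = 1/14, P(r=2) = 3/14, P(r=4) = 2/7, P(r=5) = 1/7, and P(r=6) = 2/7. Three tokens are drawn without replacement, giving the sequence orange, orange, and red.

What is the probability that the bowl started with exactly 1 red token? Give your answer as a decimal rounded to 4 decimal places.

0.1128

The likelihood of the observed sequence under each hypothesis: P(data | r = 1) = (6/7)(5/6)(1/5) = 1/7; P(data | r = 2) = (5/7)(4/6)(2/5) = 4/21; P(data | r = 4) = (3/7)(2/6)(4/5) = 4/35; P(data | r = 5) = (2/7)(1/6)(5/5) = 1/21; P(data | r = 6) = (1/7)(0/6) = 0.
Weighting by the prior gives 1/14 · 1/7 = 1/98, 3/14 · 4/21 = 2/49, 2/7 · 4/35 = 8/245, 1/7 · 1/21 = 1/147, 2/7 · 0 = 0; these sum to 19/210.
So P(r = 1 | data) = (1/98) / (19/210) = 15/133.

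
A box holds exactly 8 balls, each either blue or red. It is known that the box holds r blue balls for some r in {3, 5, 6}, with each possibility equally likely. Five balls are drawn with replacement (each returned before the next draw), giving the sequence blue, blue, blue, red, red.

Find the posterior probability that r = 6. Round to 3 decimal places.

0.324

For each hypothesis, P(data | H) works out to: P(data | r = 3) = (3/8)(3/8)(3/8)(5/8)(5/8) = 0.020599; P(data | r = 5) = (5/8)(5/8)(5/8)(3/8)(3/8) = 0.034332; P(data | r = 6) = (6/8)(6/8)(6/8)(2/8)(2/8) = 0.026367.
The prior-weighted likelihoods are 1/3 · 0.020599 = 0.0068665, 1/3 · 0.034332 = 0.011444, 1/3 · 0.026367 = 0.0087891; with total 0.0271.
By Bayes' rule, P(r = 6 | data) = (0.0087891) / (0.0271) = 0.32432.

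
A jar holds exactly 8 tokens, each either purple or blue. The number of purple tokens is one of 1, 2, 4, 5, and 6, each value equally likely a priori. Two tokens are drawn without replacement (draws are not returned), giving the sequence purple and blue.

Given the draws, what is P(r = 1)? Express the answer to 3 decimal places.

Under each hypothesis, the probability of the observed sequence is: P(data | r = 1) = (1/8)(7/7) = 1/8; P(data | r = 2) = (2/8)(6/7) = 3/14; P(data | r = 4) = (4/8)(4/7) = 2/7; P(data | r = 5) = (5/8)(3/7) = 15/56; P(data | r = 6) = (6/8)(2/7) = 3/14.
Weighting by the prior gives 1/5 · 1/8 = 1/40, 1/5 · 3/14 = 3/70, 1/5 · 2/7 = 2/35, 1/5 · 15/56 = 3/56, 1/5 · 3/14 = 3/70; these sum to 31/140.
So P(r = 1 | data) = (1/40) / (31/140) = 7/62.

0.113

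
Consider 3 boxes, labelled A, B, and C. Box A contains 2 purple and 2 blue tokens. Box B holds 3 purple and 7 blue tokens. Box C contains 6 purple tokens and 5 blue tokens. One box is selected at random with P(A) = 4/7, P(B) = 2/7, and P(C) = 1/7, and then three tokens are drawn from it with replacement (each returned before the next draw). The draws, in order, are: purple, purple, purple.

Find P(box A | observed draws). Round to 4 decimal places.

0.6980

Compute the likelihood of the observed sequence for each case: P(data | box A) = (2/4)(2/4)(2/4) = 0.125; P(data | box B) = (3/10)(3/10)(3/10) = 0.027; P(data | box C) = (6/11)(6/11)(6/11) = 0.16228.
Multiplying each by its prior: 4/7 · 0.125 = 0.071429, 2/7 · 0.027 = 0.0077143, 1/7 · 0.16228 = 0.023183; these sum to 0.10233.
So P(box A | data) = (0.071429) / (0.10233) = 0.69805.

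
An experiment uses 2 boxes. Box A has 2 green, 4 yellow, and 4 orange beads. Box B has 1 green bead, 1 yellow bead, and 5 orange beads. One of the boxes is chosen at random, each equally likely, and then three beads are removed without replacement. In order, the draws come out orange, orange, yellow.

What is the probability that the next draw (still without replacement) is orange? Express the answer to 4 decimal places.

The likelihood of the observed sequence under each hypothesis: P(data | box A) = (4/10)(3/9)(4/8) = 1/15; P(data | box B) = (5/7)(4/6)(1/5) = 2/21.
The prior-weighted likelihoods are 1/2 · 1/15 = 1/30, 1/2 · 2/21 = 1/21; with total 17/210.
Dividing through by the total gives posterior P(box A | data) = 7/17, P(box B | data) = 10/17.
Averaging over the posterior, P(orange next | data) = (2/7)(7/17) + (3/4)(10/17) = 19/34.

0.5588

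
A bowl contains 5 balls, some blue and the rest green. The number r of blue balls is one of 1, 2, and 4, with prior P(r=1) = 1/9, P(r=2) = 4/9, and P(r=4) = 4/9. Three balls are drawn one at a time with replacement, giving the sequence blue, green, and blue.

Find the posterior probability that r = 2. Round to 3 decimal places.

For each hypothesis, P(data | H) works out to: P(data | r = 1) = (1/5)(4/5)(1/5) = 0.032; P(data | r = 2) = (2/5)(3/5)(2/5) = 0.096; P(data | r = 4) = (4/5)(1/5)(4/5) = 0.128.
The prior-weighted likelihoods are 1/9 · 0.032 = 0.0035556, 4/9 · 0.096 = 0.042667, 4/9 · 0.128 = 0.056889; with total 0.10311.
Therefore the posterior P(r = 2 | data) = (0.042667) / (0.10311) = 0.41379.

0.414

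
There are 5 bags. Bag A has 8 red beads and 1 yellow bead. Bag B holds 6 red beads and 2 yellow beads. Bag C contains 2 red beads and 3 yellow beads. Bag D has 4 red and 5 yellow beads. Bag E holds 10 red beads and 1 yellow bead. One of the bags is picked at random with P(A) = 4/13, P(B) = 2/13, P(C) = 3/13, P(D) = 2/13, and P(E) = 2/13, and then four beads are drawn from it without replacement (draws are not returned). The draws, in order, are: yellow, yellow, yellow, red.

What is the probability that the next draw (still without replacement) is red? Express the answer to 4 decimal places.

The likelihood of the observed sequence under each hypothesis: P(data | bag A) = (1/9)(0/8) = 0; P(data | bag B) = (2/8)(1/7)(0/6) = 0; P(data | bag C) = (3/5)(2/4)(1/3)(2/2) = 0.1; P(data | bag D) = (5/9)(4/8)(3/7)(4/6) = 0.079365; P(data | bag E) = (1/11)(0/10) = 0.
Multiplying each by its prior: 4/13 · 0 = 0, 2/13 · 0 = 0, 3/13 · 0.1 = 0.023077, 2/13 · 0.079365 = 0.01221, 2/13 · 0 = 0; summing to 0.035287.
Dividing through by the total gives posterior P(bag A | data) = 0, P(bag B | data) = 0, P(bag C | data) = 0.65398, P(bag D | data) = 0.34602, P(bag E | data) = 0.
So P(red next | data) = Σ P(red next | H) P(H | data) = (1)(0.65398) + (3/5)(0.34602) = 0.86159.

0.8616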